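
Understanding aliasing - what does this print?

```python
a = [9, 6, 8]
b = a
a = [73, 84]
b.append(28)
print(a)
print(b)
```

Key concept: rebinding vs mutation: a is rebound to a new list, b still points at the original.
Step by step:
`a = [9, 6, 8]` → a = [9, 6, 8]
`b = a` → b = [9, 6, 8] (same object as a)
`a = [73, 84]` → a = [73, 84]
`b.append(28)` → b = [9, 6, 8, 28]
`print(a)` → prints [73, 84]
`print(b)` → prints [9, 6, 8, 28]

Answer:
[73, 84]
[9, 6, 8, 28]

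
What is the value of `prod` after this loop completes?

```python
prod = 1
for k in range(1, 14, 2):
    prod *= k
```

Product of 1, 3, 5, ... up to 13
`prod` takes the values: 1 → 3 → 15 → 105 → 945 → 10395 → 135135

Answer: 135135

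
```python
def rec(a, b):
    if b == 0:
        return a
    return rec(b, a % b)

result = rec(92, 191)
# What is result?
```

rec(92, 191) -> rec(191, 92) -> rec(92, 7) -> rec(7, 1) -> rec(1, 0) -> 1

Answer: 1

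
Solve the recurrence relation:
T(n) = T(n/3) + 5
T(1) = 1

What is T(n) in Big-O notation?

Each step divides n by 3 and adds 5. After log_3(n) steps we reach T(1)=1. So T(n) = 5·log_3(n) + 1 = O(log n).

Answer: O(log n)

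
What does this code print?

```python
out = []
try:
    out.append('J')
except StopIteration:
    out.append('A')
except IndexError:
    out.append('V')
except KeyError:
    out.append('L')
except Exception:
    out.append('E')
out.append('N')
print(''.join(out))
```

Execution trace: 'J' (try body, no exception) → 'N' (after the try/except). Output: JN

Answer: JN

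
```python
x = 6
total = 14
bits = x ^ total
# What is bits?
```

Trace:
`x = 6` → x = 6
`total = 14` → total = 14
`bits = x ^ total` → bits = 8
So bits = 8

Answer: 8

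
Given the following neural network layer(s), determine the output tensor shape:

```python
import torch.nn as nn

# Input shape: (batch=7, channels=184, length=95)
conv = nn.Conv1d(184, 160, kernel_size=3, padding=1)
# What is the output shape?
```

Input: (7, 184, 95) -> Output: (7, 160, 95)

Answer: (7, 160, 95)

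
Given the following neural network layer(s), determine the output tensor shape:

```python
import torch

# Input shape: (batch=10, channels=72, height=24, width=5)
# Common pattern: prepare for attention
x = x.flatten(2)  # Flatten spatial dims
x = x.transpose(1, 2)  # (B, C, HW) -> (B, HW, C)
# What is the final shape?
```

Input: (10, 72, 24, 5) -> after flatten(2): (10, 72, 120) -> Output: (10, 120, 72)

Answer: (10, 120, 72)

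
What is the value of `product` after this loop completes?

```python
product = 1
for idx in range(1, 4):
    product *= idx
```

3! = 6
`product` takes the values: 1 → 2 → 6

Answer: 6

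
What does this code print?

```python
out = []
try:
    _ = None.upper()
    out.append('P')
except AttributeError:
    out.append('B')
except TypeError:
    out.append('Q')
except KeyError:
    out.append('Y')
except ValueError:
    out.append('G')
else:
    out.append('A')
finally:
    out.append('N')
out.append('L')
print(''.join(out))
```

Execution trace: 'B' (except AttributeError) → 'N' (finally) → 'L' (after the try/except). Output: BNL

Answer: BNL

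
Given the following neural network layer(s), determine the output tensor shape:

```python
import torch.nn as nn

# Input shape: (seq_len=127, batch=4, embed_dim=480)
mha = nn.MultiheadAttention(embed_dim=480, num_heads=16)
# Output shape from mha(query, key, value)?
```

Input: (127, 4, 480) -> Output: (127, 4, 480)

Answer: (127, 4, 480)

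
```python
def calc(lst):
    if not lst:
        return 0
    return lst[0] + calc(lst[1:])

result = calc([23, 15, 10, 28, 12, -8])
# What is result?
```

23 + 15 + 10 + 28 + 12 + (-8) + 0 = 80

Answer: 80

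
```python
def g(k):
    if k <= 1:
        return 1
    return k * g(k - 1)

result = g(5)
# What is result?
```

g(5) = 5 * 4 * 3 * 2 * 1 = 120

Answer: 120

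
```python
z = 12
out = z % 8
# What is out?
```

Trace:
`z = 12` → z = 12
`out = z % 8` → out = 4
So out = 4

Answer: 4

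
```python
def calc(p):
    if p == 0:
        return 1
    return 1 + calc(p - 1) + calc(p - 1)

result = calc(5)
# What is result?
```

calc(p) = 1 + 2·calc(p-1), calc(0)=1. Closed form: (1+1)·2^5 - 1 = 63.

Answer: 63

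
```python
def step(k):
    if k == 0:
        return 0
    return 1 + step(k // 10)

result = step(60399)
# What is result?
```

Count of digits of 60399: 5

Answer: 5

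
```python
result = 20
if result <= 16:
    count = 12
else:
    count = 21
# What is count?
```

Trace:
`result = 20` → result = 20
`if result <= 16: ...` → result <= 16 is False, take else branch → count = 21
So count = 21

Answer: 21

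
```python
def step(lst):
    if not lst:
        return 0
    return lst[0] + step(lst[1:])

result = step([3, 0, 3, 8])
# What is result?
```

3 + 0 + 3 + 8 + 0 = 14

Answer: 14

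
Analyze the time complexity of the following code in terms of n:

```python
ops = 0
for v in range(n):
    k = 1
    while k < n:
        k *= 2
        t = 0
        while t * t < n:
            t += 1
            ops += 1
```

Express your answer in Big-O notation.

Each loop level contributes: n × log n × √n. Multiplying the contributions gives O(n√n log n).

Answer: O(n√n log n)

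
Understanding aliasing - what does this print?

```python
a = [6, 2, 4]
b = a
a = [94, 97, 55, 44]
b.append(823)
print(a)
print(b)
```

Key concept: rebinding vs mutation: a is rebound to a new list, b still points at the original.
Step by step:
`a = [6, 2, 4]` → a = [6, 2, 4]
`b = a` → b = [6, 2, 4] (same object as a)
`a = [94, 97, 55, 44]` → a = [94, 97, 55, 44]
`b.append(823)` → b = [6, 2, 4, 823]
`print(a)` → prints [94, 97, 55, 44]
`print(b)` → prints [6, 2, 4, 823]

Answer:
[94, 97, 55, 44]
[6, 2, 4, 823]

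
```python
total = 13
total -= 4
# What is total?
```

Trace:
`total = 13` → total = 13
`total -= 4` → total = 9
So total = 9

Answer: 9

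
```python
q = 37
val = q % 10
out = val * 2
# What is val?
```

Trace:
`q = 37` → q = 37
`val = q % 10` → val = 7
`out = val * 2` → out = 14
So val = 7

Answer: 7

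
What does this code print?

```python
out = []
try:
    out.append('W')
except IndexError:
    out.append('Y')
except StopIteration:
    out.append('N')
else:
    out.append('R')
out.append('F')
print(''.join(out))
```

Execution trace: 'W' (try body, no exception) → 'R' (else) → 'F' (after the try/except). Output: WRF

Answer: WRF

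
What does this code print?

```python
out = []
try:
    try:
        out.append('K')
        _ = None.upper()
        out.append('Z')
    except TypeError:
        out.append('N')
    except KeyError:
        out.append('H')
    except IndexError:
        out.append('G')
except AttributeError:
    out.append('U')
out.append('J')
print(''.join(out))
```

Execution trace: 'K' (try body) → 'U' (outer except AttributeError) → 'J' (after the try/except). Output: KUJ

Answer: KUJ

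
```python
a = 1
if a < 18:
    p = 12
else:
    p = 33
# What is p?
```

Trace:
`a = 1` → a = 1
`if a < 18: ...` → a < 18 is True → p = 12
So p = 12

Answer: 12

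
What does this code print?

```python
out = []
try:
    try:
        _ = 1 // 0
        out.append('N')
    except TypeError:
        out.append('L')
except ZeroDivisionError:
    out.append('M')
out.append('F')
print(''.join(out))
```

Execution trace: 'M' (outer except ZeroDivisionError) → 'F' (after the try/except). Output: MF

Answer: MF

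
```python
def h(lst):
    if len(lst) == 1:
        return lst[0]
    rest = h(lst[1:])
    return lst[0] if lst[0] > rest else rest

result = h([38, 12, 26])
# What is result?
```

Recursive max over [38, 12, 26] = 38

Answer: 38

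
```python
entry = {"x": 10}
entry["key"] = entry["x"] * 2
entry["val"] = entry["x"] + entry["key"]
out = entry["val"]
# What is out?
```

Trace:
`entry = {"x": 10}` → entry = {'x': 10}
`entry["key"] = entry["x"] * 2` → entry = {'x': 10, 'key': 20}
`entry["val"] = entry["x"] + entry["key"]` → entry = {'x': 10, 'key': 20, 'val': 30}
`out = entry["val"]` → out = 30
So out = 30

Answer: 30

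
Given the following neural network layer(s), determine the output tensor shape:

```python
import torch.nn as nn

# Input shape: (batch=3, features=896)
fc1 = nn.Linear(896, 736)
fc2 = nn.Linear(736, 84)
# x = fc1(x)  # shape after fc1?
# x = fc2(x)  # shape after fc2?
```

Input: (3, 896) -> after fc1: (3, 736) -> Output: (3, 84)

Answer: (3, 84)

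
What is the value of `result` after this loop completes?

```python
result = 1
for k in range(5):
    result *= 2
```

2^5 = 32
`result` takes the values: 1 → 2 → 4 → 8 → 16 → 32

Answer: 32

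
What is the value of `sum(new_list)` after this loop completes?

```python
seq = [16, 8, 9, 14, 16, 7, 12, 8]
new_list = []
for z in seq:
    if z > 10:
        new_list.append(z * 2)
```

Sum of doubled values > 10
`new_list` takes the values: [] → [32] → [32, 28] → [32, 28, 32] → [32, 28, 32, 24]
So `sum(new_list)` = 116

Answer: 116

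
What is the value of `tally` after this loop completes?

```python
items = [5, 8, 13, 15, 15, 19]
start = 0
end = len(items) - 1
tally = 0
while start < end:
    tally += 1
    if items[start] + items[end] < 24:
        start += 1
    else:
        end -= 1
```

Steps to find pair summing to 24
`tally` takes the values: 0 → 1 → 2 → 3 → 4 → 5

Answer: 5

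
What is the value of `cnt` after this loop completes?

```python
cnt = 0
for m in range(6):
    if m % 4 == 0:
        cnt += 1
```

Count numbers divisible by 4 in range(6)
`cnt` takes the values: 0 → 1 → 2

Answer: 2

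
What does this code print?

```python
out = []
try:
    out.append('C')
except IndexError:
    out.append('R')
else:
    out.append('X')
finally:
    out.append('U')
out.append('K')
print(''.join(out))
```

Execution trace: 'C' (try body, no exception) → 'X' (else) → 'U' (finally) → 'K' (after the try/except). Output: CXUK

Answer: CXUK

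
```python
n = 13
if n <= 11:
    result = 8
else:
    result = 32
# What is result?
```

Trace:
`n = 13` → n = 13
`if n <= 11: ...` → n <= 11 is False, take else branch → result = 32
So result = 32

Answer: 32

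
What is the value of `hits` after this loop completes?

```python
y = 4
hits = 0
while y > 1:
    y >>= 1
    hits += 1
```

Count right shifts until 1
`hits` takes the values: 0 → 1 → 2

Answer: 2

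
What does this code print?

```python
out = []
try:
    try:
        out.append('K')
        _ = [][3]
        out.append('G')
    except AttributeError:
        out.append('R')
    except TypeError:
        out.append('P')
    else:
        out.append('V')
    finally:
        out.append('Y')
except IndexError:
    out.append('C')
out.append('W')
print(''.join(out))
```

Execution trace: 'K' (try body) → 'Y' (finally) → 'C' (outer except IndexError) → 'W' (after the try/except). Output: KYCW

Answer: KYCW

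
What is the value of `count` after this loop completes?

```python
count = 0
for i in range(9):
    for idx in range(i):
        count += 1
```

Triangle number: 0+1+2+...+8
`count` takes the values: 0 → 1 → 2 → 3 → 4 → 5 → 6 → 7 → 8 → 9 → 10 → 11 → 12 → 13 → 14 → 15 → 16 → 17 → 18 → 19 → 20 → 21 → 22 → 23 → 24 → 25 → 26 → 27 → 28 → 29 → 30 → 31 → 32 → 33 → 34 → 35 → 36

Answer: 36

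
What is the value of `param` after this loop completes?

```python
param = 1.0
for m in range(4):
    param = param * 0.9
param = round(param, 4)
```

Exponential decay: 1.0 * 0.9^4
`param` takes the values: 1.0 → 0.9 → 0.81 → 0.729 → 0.6561

Answer: 0.6561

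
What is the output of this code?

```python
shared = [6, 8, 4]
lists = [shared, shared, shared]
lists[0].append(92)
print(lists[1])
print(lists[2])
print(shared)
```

Key concept: list of same reference.
Step by step:
`shared = [6, 8, 4]` → shared = [6, 8, 4]
`lists = [shared, shared, shared]` → lists = [[6, 8, 4], [6, 8, 4], [6, 8, 4]]
`lists[0].append(92)` → shared = [6, 8, 4, 92]; lists = [[6, 8, 4, 92], [6, 8, 4, 92], [6, 8, 4, 92]]
`print(lists[1])` → prints [6, 8, 4, 92]
`print(lists[2])` → prints [6, 8, 4, 92]
`print(shared)` → prints [6, 8, 4, 92]

Answer:
[6, 8, 4, 92]
[6, 8, 4, 92]
[6, 8, 4, 92]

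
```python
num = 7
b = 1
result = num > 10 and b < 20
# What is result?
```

Trace:
`num = 7` → num = 7
`b = 1` → b = 1
`result = num > 10 and b < 20` → result = False
So result = False

Answer: False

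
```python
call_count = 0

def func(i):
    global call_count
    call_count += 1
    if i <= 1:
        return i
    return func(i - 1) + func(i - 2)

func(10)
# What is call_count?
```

Calls(i) = 1 + Calls(i-1) + Calls(i-2); Calls(0)=Calls(1)=1. For i=10 this gives 177.

Answer: 177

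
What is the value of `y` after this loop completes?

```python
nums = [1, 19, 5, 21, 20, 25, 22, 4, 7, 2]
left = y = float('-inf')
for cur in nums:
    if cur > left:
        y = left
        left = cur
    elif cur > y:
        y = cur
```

Second largest (with repeats) in [1, 19, 5, 21, 20, 25, 22, 4, 7, 2]
`y` takes the values: -inf → 1 → 5 → 19 → 20 → 21 → 22

Answer: 22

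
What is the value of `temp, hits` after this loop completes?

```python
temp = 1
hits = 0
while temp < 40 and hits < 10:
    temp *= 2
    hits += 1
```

Double until >= 40 or 10 iterations
`temp, hits` takes the values: (1, 0) → (2, 0) → (2, 1) → (4, 1) → (4, 2) → (8, 2) → (8, 3) → (16, 3) → (16, 4) → (32, 4) → (32, 5) → (64, 5) → (64, 6)

Answer: 64, 6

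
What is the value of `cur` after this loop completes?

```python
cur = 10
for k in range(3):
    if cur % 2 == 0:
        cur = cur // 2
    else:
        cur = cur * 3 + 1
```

Collatz-style transformation from 10
`cur` takes the values: 10 → 5 → 16 → 8

Answer: 8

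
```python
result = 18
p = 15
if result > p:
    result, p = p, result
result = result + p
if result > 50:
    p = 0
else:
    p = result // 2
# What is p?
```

Trace:
`result = 18` → result = 18
`p = 15` → p = 15
`if result > p: ...` → result > p is True → result = 15; p = 18
`result = result + p` → result = 33
`if result > 50: ...` → result > 50 is False, take else branch → p = 16
So p = 16

Answer: 16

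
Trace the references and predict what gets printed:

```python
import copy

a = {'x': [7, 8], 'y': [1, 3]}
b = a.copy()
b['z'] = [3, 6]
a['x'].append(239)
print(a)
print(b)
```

Key concept: shallow copy of dict with mutable values.
Step by step:
`a = {'x': [7, 8], 'y': [1, 3]}` → a = {'x': [7, 8], 'y': [1, 3]}
`b = a.copy()` → b = {'x': [7, 8], 'y': [1, 3]}
`b['z'] = [3, 6]` → b = {'x': [7, 8], 'y': [1, 3], 'z': [3, 6]}
`a['x'].append(239)` → a = {'x': [7, 8, 239], 'y': [1, 3]}; b = {'x': [7, 8, 239], 'y': [1, 3], 'z': [3, 6]}
`print(a)` → prints {'x': [7, 8, 239], 'y': [1, 3]}
`print(b)` → prints {'x': [7, 8, 239], 'y': [1, 3], 'z': [3, 6]}

Answer:
{'x': [7, 8, 239], 'y': [1, 3]}
{'x': [7, 8, 239], 'y': [1, 3], 'z': [3, 6]}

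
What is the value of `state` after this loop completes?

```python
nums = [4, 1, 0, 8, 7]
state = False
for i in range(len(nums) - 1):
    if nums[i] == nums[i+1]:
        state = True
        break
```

Check consecutive duplicates in [4, 1, 0, 8, 7]
`state` takes the values: False

Answer: False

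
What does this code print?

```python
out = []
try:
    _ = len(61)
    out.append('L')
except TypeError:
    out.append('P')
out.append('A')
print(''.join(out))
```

Execution trace: 'P' (except TypeError) → 'A' (after the try/except). Output: PA

Answer: PA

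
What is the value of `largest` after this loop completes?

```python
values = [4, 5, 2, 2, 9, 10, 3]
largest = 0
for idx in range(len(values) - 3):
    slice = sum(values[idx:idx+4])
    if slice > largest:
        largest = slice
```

Max sum of 4-element window in [4, 5, 2, 2, 9, 10, 3]
`largest` takes the values: 0 → 13 → 18 → 23 → 24

Answer: 24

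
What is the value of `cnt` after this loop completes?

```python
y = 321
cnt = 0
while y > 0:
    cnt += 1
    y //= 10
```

Count digits by repeated division by 10
`cnt` takes the values: 0 → 1 → 2 → 3

Answer: 3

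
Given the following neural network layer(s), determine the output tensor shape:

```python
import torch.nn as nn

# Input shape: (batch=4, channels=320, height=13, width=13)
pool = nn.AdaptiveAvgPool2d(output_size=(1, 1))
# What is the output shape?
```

Input: (4, 320, 13, 13) -> Output: (4, 320, 1, 1)

Answer: (4, 320, 1, 1)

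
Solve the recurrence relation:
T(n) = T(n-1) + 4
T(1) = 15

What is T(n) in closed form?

Unrolling: T(n) = T(1) + 4·(n-1) = 15 + 4(n-1) = 4n + 11.

Answer: T(n) = 4n + 11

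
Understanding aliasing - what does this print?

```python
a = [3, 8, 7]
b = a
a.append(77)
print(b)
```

Key concept: basic list aliasing.
Step by step:
`a = [3, 8, 7]` → a = [3, 8, 7]
`b = a` → b = [3, 8, 7] (same object as a)
`a.append(77)` → a = [3, 8, 7, 77] (same object as b); b = [3, 8, 7, 77] (same object as a)
`print(b)` → prints [3, 8, 7, 77]

Answer: [3, 8, 7, 77]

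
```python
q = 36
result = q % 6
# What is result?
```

Trace:
`q = 36` → q = 36
`result = q % 6` → result = 0
So result = 0

Answer: 0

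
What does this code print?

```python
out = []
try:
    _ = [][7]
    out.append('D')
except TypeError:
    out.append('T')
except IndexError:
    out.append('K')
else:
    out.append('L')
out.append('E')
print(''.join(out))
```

Execution trace: 'K' (except IndexError) → 'E' (after the try/except). Output: KE

Answer: KE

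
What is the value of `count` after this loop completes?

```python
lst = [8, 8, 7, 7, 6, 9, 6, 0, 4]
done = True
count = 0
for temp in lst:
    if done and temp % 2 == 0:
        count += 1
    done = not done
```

Count even values at even positions
`count` takes the values: 0 → 1 → 2 → 3 → 4

Answer: 4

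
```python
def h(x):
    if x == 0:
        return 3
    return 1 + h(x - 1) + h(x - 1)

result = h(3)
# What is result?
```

h(x) = 1 + 2·h(x-1), h(0)=3. Closed form: (3+1)·2^3 - 1 = 31.

Answer: 31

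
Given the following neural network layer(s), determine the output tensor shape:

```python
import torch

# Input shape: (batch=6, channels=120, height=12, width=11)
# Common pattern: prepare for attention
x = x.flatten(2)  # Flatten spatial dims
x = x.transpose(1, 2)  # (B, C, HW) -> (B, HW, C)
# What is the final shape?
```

Input: (6, 120, 12, 11) -> after flatten(2): (6, 120, 132) -> Output: (6, 132, 120)

Answer: (6, 132, 120)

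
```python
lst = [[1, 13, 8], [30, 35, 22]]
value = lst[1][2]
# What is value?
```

Trace:
`lst = [[1, 13, 8], [30, 35, 22]]` → lst = [[1, 13, 8], [30, 35, 22]]
`value = lst[1][2]` → value = 22
So value = 22

Answer: 22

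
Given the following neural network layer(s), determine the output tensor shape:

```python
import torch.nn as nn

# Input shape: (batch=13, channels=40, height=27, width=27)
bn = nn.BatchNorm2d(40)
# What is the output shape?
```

Input: (13, 40, 27, 27) -> Output: (13, 40, 27, 27)

Answer: (13, 40, 27, 27)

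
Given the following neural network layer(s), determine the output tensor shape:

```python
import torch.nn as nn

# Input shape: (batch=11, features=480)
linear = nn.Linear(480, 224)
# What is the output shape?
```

Input: (11, 480) -> Output: (11, 224)

Answer: (11, 224)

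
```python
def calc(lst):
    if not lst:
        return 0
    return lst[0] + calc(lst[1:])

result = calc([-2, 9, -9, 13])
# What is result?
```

(-2) + 9 + (-9) + 13 + 0 = 11

Answer: 11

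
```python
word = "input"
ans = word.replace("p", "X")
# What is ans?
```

Trace:
`word = "input"` → word = 'input'
`ans = word.replace("p", "X")` → ans = 'inXut'
So ans = 'inXut'

Answer: 'inXut'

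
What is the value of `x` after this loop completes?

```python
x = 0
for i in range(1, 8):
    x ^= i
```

XOR of 1 to 7
`x` takes the values: 0 → 1 → 3 → 0 → 4 → 1 → 7 → 0

Answer: 0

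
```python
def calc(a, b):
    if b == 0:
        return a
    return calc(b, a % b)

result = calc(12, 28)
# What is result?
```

calc(12, 28) -> calc(28, 12) -> calc(12, 4) -> calc(4, 0) -> 4

Answer: 4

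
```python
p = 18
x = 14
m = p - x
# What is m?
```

Trace:
`p = 18` → p = 18
`x = 14` → x = 14
`m = p - x` → m = 4
So m = 4

Answer: 4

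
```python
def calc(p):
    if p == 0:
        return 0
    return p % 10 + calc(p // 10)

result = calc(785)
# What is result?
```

Sum of digits of 785: 5 + 8 + 7 = 20

Answer: 20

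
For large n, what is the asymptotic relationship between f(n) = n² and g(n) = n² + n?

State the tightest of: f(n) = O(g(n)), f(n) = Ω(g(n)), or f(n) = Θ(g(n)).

n² vs n² + n: f(n) = Θ(g(n)) — they are asymptotically equivalent (lower-order n term is dominated).

Answer: f(n) = Θ(g(n)) — they are asymptotically equivalent (lower-order n term is dominated).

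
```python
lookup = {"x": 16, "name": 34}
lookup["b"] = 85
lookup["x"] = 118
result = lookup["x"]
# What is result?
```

Trace:
`lookup = {"x": 16, "name": 34}` → lookup = {'x': 16, 'name': 34}
`lookup["b"] = 85` → lookup = {'x': 16, 'name': 34, 'b': 85}
`lookup["x"] = 118` → lookup = {'x': 118, 'name': 34, 'b': 85}
`result = lookup["x"]` → result = 118
So result = 118

Answer: 118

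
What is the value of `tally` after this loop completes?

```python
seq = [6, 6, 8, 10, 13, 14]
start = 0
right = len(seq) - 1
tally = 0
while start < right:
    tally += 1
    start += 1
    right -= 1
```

Iterations until pointers meet (list length 6)
`tally` takes the values: 0 → 1 → 2 → 3

Answer: 3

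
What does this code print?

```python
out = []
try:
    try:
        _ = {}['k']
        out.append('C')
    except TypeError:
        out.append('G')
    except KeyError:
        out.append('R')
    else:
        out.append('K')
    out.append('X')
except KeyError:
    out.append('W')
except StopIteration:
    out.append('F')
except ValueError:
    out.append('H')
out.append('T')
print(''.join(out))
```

Execution trace: 'R' (inner except KeyError) → 'X' (try body, no exception) → 'T' (after the try/except). Output: RXT

Answer: RXT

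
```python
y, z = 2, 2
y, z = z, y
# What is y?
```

Trace:
`y, z = 2, 2` → y = 2; z = 2
`y, z = z, y` → y = 2; z = 2
So y = 2

Answer: 2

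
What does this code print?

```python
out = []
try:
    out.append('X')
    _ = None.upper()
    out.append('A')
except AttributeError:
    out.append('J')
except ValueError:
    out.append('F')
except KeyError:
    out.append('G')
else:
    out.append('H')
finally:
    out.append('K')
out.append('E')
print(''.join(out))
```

Execution trace: 'X' (try body) → 'J' (except AttributeError) → 'K' (finally) → 'E' (after the try/except). Output: XJKE

Answer: XJKE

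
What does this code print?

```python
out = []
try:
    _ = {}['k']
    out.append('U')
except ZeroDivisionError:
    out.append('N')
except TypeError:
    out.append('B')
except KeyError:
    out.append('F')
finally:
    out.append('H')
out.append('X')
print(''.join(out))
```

Execution trace: 'F' (except KeyError) → 'H' (finally) → 'X' (after the try/except). Output: FHX

Answer: FHX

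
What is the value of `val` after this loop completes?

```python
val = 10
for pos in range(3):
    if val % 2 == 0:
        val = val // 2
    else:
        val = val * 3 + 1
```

Collatz-style transformation from 10
`val` takes the values: 10 → 5 → 16 → 8

Answer: 8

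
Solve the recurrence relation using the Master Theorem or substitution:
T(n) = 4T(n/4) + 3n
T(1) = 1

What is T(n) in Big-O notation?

By Master Theorem: a=4, b=4, f(n)=3n. Since log_4(4) = 1 and f(n) = Θ(n^1), Case 2 applies. T(n) = O(n log n).

Answer: O(n log n)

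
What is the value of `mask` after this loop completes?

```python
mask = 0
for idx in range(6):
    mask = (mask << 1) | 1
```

Build 6 consecutive 1-bits: 0b111111
`mask` takes the values: 0 → 1 → 3 → 7 → 15 → 31 → 63

Answer: 63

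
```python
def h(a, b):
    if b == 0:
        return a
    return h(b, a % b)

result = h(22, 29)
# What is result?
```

h(22, 29) -> h(29, 22) -> h(22, 7) -> h(7, 1) -> h(1, 0) -> 1

Answer: 1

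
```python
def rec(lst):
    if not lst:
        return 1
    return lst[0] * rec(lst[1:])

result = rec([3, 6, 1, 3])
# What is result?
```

Product over [3, 6, 1, 3] = 3 * 6 * 1 * 3 = 54

Answer: 54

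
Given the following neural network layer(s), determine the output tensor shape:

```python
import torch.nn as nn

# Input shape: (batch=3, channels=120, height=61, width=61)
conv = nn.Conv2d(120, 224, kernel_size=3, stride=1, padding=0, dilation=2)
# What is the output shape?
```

Input: (3, 120, 61, 61) -> Output: (3, 224, 57, 57)

Answer: (3, 224, 57, 57)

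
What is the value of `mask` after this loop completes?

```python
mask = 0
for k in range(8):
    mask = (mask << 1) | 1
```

Build 8 consecutive 1-bits: 0b11111111
`mask` takes the values: 0 → 1 → 3 → 7 → 15 → 31 → 63 → 127 → 255

Answer: 255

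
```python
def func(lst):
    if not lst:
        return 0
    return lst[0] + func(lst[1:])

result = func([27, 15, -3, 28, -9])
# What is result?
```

27 + 15 + (-3) + 28 + (-9) + 0 = 58

Answer: 58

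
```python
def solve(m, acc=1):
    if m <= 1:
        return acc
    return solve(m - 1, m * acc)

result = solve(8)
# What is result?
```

Accumulator trace (n, acc): (8, 1) -> (7, 8) -> (6, 56) -> (5, 336) -> (4, 1680) -> (3, 6720) -> (2, 20160) -> (1, 40320) -> return 40320

Answer: 40320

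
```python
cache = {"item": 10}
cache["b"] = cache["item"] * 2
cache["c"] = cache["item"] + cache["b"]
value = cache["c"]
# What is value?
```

Trace:
`cache = {"item": 10}` → cache = {'item': 10}
`cache["b"] = cache["item"] * 2` → cache = {'item': 10, 'b': 20}
`cache["c"] = cache["item"] + cache["b"]` → cache = {'item': 10, 'b': 20, 'c': 30}
`value = cache["c"]` → value = 30
So value = 30

Answer: 30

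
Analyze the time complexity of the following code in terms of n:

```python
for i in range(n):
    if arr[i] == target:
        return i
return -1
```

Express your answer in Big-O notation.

This is Linear search in an array. Time complexity: O(n).

Answer: O(n)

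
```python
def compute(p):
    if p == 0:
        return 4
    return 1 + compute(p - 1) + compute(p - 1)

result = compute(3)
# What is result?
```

compute(p) = 1 + 2·compute(p-1), compute(0)=4. Closed form: (4+1)·2^3 - 1 = 39.

Answer: 39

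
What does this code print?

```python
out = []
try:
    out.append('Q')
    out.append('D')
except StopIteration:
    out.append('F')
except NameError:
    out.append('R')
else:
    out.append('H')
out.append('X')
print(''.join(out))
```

Execution trace: 'Q' (try body) → 'D' (try body, no exception) → 'H' (else) → 'X' (after the try/except). Output: QDHX

Answer: QDHX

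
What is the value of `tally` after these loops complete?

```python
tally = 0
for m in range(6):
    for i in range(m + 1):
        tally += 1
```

Triangle: 1 + 2 + ... + 6
`tally` takes the values: 0 → 1 → 2 → 3 → 4 → 5 → 6 → 7 → 8 → 9 → 10 → 11 → 12 → 13 → 14 → 15 → 16 → 17 → 18 → 19 → 20 → 21

Answer: 21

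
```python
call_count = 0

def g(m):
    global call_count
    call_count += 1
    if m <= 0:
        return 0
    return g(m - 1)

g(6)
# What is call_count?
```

Linear recursion stepping by 1: 7 calls from m=6 down to ≤0.

Answer: 7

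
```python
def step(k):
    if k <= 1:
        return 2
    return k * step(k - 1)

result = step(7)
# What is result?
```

step(7) = 7 * 6 * 5 * 4 * 3 * 2 * 2 = 10080

Answer: 10080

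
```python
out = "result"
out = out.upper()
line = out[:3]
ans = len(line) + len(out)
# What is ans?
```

Trace:
`out = "result"` → out = 'result'
`out = out.upper()` → out = 'RESULT'
`line = out[:3]` → line = 'RES'
`ans = len(line) + len(out)` → ans = 9
So ans = 9

Answer: 9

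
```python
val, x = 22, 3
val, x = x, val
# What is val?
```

Trace:
`val, x = 22, 3` → val = 22; x = 3
`val, x = x, val` → val = 3; x = 22
So val = 3

Answer: 3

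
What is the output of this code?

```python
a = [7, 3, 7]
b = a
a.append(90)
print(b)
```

Key concept: basic list aliasing.
Step by step:
`a = [7, 3, 7]` → a = [7, 3, 7]
`b = a` → b = [7, 3, 7] (same object as a)
`a.append(90)` → a = [7, 3, 7, 90] (same object as b); b = [7, 3, 7, 90] (same object as a)
`print(b)` → prints [7, 3, 7, 90]

Answer: [7, 3, 7, 90]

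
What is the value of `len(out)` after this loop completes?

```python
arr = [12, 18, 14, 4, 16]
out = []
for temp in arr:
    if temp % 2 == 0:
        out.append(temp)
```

Count even numbers in [12, 18, 14, 4, 16]
`out` takes the values: [] → [12] → [12, 18] → [12, 18, 14] → [12, 18, 14, 4] → [12, 18, 14, 4, 16]
So `len(out)` = 5

Answer: 5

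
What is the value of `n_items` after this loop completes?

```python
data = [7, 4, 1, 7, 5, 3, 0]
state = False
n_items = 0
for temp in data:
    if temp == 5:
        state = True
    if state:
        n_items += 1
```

Count elements after first 5 in [7, 4, 1, 7, 5, 3, 0]
`n_items` takes the values: 0 → 1 → 2 → 3

Answer: 3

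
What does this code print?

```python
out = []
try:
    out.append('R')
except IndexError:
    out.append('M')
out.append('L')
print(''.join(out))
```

Execution trace: 'R' (try body, no exception) → 'L' (after the try/except). Output: RL

Answer: RL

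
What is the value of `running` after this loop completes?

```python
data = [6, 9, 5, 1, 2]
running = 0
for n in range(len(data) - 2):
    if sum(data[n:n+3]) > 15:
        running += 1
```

Count windows with sum > 15
`running` takes the values: 0 → 1

Answer: 1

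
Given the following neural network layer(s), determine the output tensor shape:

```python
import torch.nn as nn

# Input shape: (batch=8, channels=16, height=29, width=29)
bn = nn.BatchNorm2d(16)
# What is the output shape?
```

Input: (8, 16, 29, 29) -> Output: (8, 16, 29, 29)

Answer: (8, 16, 29, 29)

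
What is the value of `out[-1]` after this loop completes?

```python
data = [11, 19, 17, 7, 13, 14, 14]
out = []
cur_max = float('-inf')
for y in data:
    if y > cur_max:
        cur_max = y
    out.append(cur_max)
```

Running max ends at 19
`out` takes the values: [] → [11] → [11, 19] → [11, 19, 19] → [11, 19, 19, 19] → [11, 19, 19, 19, 19] → [11, 19, 19, 19, 19, 19] → [11, 19, 19, 19, 19, 19, 19]
So `out[-1]` = 19

Answer: 19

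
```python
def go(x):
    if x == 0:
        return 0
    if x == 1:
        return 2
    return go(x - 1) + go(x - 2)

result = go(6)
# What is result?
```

Build up from base cases: go(0)=0, go(1)=2, go(2)=2, go(3)=4, go(4)=6, go(5)=10, go(6)=16

Answer: 16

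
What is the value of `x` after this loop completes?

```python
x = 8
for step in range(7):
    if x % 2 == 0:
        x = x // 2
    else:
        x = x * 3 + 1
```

Collatz-style transformation from 8
`x` takes the values: 8 → 4 → 2 → 1 → 4 → 2 → 1 → 4

Answer: 4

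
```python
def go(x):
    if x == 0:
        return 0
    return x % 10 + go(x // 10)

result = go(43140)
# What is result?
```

Sum of digits of 43140: 0 + 4 + 1 + 3 + 4 = 12

Answer: 12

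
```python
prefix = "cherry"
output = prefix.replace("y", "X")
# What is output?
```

Trace:
`prefix = "cherry"` → prefix = 'cherry'
`output = prefix.replace("y", "X")` → output = 'cherrX'
So output = 'cherrX'

Answer: 'cherrX'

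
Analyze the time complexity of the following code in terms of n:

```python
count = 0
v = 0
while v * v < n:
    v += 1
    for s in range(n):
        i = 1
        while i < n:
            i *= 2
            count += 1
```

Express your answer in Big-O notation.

Each loop level contributes: √n × n × log n. Multiplying the contributions gives O(n√n log n).

Answer: O(n√n log n)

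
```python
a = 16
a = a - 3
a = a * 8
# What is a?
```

Trace:
`a = 16` → a = 16
`a = a - 3` → a = 13
`a = a * 8` → a = 104
So a = 104

Answer: 104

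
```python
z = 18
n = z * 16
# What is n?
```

Trace:
`z = 18` → z = 18
`n = z * 16` → n = 288
So n = 288

Answer: 288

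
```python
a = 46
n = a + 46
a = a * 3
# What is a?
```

Trace:
`a = 46` → a = 46
`n = a + 46` → n = 92
`a = a * 3` → a = 138
So a = 138

Answer: 138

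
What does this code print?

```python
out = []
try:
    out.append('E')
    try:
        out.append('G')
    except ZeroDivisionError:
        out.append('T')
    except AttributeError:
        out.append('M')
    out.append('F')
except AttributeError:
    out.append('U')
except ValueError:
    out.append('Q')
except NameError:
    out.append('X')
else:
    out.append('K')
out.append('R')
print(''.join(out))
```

Execution trace: 'E' (try body) → 'G' (inner try body, no exception) → 'F' (try body, no exception) → 'K' (else) → 'R' (after the try/except). Output: EGFKR

Answer: EGFKR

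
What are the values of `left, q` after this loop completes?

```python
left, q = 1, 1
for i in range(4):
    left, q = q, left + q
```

Fibonacci: after 4 iterations
`left, q` takes the values: (1, 1) → (1, 2) → (2, 3) → (3, 5) → (5, 8)

Answer: 5, 8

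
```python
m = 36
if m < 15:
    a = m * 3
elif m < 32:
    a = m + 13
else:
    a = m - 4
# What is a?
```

Trace:
`m = 36` → m = 36
`if m < 15: ...` → m < 15 is False, m < 32 is False, take else branch → a = 32
So a = 32

Answer: 32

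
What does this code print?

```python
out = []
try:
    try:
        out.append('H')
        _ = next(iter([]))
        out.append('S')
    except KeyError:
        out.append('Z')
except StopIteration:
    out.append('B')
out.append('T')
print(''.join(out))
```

Execution trace: 'H' (try body) → 'B' (outer except StopIteration) → 'T' (after the try/except). Output: HBT

Answer: HBT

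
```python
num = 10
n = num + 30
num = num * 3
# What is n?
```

Trace:
`num = 10` → num = 10
`n = num + 30` → n = 40
`num = num * 3` → num = 30
So n = 40

Answer: 40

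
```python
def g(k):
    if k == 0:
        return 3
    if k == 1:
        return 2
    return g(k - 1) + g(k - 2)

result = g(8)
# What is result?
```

Build up from base cases: g(0)=3, g(1)=2, g(2)=5, g(3)=7, g(4)=12, g(5)=19, g(6)=31, ..., g(8)=81

Answer: 81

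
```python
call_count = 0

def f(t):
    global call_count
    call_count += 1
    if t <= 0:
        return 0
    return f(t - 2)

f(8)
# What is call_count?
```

Linear recursion stepping by 2: 5 calls from t=8 down to ≤0.

Answer: 5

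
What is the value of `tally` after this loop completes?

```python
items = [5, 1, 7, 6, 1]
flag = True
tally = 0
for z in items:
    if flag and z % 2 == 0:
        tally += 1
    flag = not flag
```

Count even values at even positions
`tally` takes the values: 0

Answer: 0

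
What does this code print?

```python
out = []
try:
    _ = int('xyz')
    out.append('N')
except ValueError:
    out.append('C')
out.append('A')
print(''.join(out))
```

Execution trace: 'C' (except ValueError) → 'A' (after the try/except). Output: CA

Answer: CA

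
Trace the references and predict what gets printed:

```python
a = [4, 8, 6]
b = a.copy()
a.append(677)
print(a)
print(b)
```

Key concept: list.copy() creates independent copy.
Step by step:
`a = [4, 8, 6]` → a = [4, 8, 6]
`b = a.copy()` → b = [4, 8, 6]
`a.append(677)` → a = [4, 8, 6, 677]
`print(a)` → prints [4, 8, 6, 677]
`print(b)` → prints [4, 8, 6]

Answer:
[4, 8, 6, 677]
[4, 8, 6]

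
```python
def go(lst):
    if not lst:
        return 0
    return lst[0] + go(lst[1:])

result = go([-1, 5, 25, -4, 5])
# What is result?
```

(-1) + 5 + 25 + (-4) + 5 + 0 = 30

Answer: 30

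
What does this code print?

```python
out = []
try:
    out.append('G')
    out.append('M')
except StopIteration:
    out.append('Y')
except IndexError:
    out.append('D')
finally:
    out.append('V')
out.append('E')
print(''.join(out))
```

Execution trace: 'G' (try body) → 'M' (try body, no exception) → 'V' (finally) → 'E' (after the try/except). Output: GMVE

Answer: GMVE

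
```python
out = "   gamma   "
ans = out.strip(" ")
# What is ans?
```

Trace:
`out = "   gamma   "` → out = '   gamma   '
`ans = out.strip(" ")` → ans = 'gamma'
So ans = 'gamma'

Answer: 'gamma'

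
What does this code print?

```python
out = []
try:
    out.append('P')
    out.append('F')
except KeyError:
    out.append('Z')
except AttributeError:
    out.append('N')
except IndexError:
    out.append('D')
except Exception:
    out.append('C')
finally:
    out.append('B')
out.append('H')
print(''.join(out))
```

Execution trace: 'P' (try body) → 'F' (try body, no exception) → 'B' (finally) → 'H' (after the try/except). Output: PFBH

Answer: PFBH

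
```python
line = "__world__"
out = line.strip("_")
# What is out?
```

Trace:
`line = "__world__"` → line = '__world__'
`out = line.strip("_")` → out = 'world'
So out = 'world'

Answer: 'world'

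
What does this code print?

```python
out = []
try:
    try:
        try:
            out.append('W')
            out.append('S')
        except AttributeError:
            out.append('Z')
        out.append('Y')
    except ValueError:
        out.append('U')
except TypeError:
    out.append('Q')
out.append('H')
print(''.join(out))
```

Execution trace: 'W' (inner try body) → 'S' (inner try body, no exception) → 'Y' (try body, no exception) → 'H' (after the try/except). Output: WSYH

Answer: WSYH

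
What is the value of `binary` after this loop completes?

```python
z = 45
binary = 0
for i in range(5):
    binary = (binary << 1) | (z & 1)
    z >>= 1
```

Reverse lowest 5 bits of 45
`binary` takes the values: 0 → 1 → 2 → 5 → 11 → 22

Answer: 22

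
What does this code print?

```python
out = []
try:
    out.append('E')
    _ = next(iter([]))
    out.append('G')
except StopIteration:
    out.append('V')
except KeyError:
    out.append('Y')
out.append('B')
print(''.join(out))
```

Execution trace: 'E' (try body) → 'V' (except StopIteration) → 'B' (after the try/except). Output: EVB

Answer: EVB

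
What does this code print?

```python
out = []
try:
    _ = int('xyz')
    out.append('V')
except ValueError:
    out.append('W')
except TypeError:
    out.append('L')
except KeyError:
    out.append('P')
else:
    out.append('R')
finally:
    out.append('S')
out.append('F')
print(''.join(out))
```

Execution trace: 'W' (except ValueError) → 'S' (finally) → 'F' (after the try/except). Output: WSF

Answer: WSF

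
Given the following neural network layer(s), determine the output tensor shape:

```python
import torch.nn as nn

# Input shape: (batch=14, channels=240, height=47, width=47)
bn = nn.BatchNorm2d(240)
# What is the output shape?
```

Input: (14, 240, 47, 47) -> Output: (14, 240, 47, 47)

Answer: (14, 240, 47, 47)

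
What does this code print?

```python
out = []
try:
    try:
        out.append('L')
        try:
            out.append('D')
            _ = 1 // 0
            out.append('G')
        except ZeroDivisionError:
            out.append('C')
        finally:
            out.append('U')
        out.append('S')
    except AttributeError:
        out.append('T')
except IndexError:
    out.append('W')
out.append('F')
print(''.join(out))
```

Execution trace: 'L' (try body) → 'D' (inner try body) → 'C' (inner except ZeroDivisionError) → 'U' (inner finally) → 'S' (try body, no exception) → 'F' (after the try/except). Output: LDCUSF

Answer: LDCUSF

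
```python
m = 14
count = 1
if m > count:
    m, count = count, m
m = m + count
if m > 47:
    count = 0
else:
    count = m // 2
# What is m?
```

Trace:
`m = 14` → m = 14
`count = 1` → count = 1
`if m > count: ...` → m > count is True → m = 1; count = 14
`m = m + count` → m = 15
`if m > 47: ...` → m > 47 is False, take else branch → count = 7
So m = 15

Answer: 15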